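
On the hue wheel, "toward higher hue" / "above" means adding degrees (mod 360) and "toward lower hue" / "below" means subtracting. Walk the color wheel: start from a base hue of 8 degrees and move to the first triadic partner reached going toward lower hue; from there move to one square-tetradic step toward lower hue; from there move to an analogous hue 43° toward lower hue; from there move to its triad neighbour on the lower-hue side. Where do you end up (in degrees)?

triadic ↓ −120°: 8 − 120 = -112 → -112 + 360 = 248°
square ↓ −90°: 248 − 90 = 158°
analog 43° ↓ −43°: 158 − 43 = 115°
triadic ↓ −120°: 115 − 120 = -5 → -5 + 360 = 355°

355°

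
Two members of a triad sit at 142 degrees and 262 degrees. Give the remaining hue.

A triad spaces three hues 120° apart.
The full set is {22°, 142°, 262°}.

22°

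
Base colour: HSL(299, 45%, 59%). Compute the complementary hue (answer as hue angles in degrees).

119°

The complement sits 180° across the wheel.
299 + 180 = 479 → 479 − 360 = 119°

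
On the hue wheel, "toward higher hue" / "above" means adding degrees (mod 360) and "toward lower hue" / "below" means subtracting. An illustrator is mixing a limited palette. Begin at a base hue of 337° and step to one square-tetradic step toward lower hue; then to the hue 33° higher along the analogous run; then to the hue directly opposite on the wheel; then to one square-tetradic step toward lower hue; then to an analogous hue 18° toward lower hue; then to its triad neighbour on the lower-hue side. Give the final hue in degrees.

232°

square ↓ −90°: 337 − 90 = 247°
analog 33° ↑ +33°: 247 + 33 = 280°
complement +180°: 280 + 180 = 460 → 460 − 360 = 100°
square ↓ −90°: 100 − 90 = 10°
analog 18° ↓ −18°: 10 − 18 = -8 → -8 + 360 = 352°
triadic ↓ −120°: 352 − 120 = 232°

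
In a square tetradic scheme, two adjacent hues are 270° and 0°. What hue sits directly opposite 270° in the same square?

90°

A square tetradic scheme places four hues 90° apart; opposite corners are 180° apart.
270 + 180 = 450 → 450 − 360 = 90°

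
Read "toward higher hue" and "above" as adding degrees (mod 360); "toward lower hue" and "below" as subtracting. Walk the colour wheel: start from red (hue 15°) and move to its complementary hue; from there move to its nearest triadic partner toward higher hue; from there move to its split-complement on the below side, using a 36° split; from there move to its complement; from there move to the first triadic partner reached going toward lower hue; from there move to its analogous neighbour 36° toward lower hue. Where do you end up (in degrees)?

123°

+180° (complement): 15 + 180 = 195°
+120° (triadic ↑): 195 + 120 = 315°
+144° (split-comp 36° ↓): 315 + 144 = 459 → 459 − 360 = 99°
+180° (complement): 99 + 180 = 279°
−120° (triadic ↓): 279 − 120 = 159°
−36° (analog 36° ↓): 159 − 36 = 123°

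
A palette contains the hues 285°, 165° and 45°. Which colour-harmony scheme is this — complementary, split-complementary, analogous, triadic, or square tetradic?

Sort the hues: 45°, 165°, 285°.
Successive gaps around the wheel: 120°, 120°, 120°.
Three hues equally spaced 120° apart form a triad.

triadic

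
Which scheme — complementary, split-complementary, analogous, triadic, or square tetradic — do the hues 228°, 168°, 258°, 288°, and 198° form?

Sort the hues: 168°, 198°, 228°, 258°, 288°.
Successive gaps around the wheel: 30°, 30°, 30°, 30°, 240°.
A run of hues at equal small steps (30°) with one large closing gap is an analogous group.

analogous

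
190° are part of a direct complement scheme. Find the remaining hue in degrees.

The complement sits 180° across the wheel.
The full set through 190° is {10°, 190°}.
Given {190°}, the missing hue is 10°.

10°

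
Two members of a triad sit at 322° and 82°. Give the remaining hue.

A triad spaces three hues 120° apart.
The full set is {82°, 202°, 322°}.

202°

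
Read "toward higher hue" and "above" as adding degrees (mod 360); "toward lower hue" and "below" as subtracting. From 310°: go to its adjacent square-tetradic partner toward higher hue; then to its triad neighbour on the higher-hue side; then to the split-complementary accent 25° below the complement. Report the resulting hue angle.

315°

310 + 90 = 400 → 400 − 360 = 40°   (square ↑)
40 + 120 = 160°   (triadic ↑)
160 + 155 = 315°   (split-comp 25° ↓)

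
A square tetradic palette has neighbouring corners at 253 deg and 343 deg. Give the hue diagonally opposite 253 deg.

A square tetradic scheme places four hues 90° apart; opposite corners are 180° apart.
253 + 180 = 433 → 433 − 360 = 73°

73°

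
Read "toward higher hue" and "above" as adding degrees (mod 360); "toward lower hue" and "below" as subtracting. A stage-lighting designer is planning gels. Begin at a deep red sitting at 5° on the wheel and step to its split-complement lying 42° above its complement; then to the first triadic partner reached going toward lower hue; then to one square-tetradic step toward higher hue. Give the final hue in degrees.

split-comp 42° ↑ +222°: 5 + 222 = 227°
triadic ↓ −120°: 227 − 120 = 107°
square ↑ +90°: 107 + 90 = 197°

197°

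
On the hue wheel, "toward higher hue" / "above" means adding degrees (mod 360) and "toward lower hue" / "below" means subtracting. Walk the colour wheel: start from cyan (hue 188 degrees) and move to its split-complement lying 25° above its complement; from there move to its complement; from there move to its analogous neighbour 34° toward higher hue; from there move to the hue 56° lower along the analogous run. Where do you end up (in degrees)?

191°

split-comp 25° ↑ +205°: 188 + 205 = 393 → 393 − 360 = 33°
complement +180°: 33 + 180 = 213°
analog 34° ↑ +34°: 213 + 34 = 247°
analog 56° ↓ −56°: 247 − 56 = 191°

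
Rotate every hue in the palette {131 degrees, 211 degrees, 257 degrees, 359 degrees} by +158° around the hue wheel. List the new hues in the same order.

131 + 158 = 289°
211 + 158 = 369 → 369 − 360 = 9°
257 + 158 = 415 → 415 − 360 = 55°
359 + 158 = 517 → 517 − 360 = 157°

289°, 9°, 55°, 157°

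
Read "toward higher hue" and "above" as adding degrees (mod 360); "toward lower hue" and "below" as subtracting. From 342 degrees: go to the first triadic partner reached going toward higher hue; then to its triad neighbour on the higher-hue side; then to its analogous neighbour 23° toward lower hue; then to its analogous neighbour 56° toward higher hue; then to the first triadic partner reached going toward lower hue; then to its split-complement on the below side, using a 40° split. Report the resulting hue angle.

275°

triadic ↑ +120°: 342 + 120 = 462 → 462 − 360 = 102°
triadic ↑ +120°: 102 + 120 = 222°
analog 23° ↓ −23°: 222 − 23 = 199°
analog 56° ↑ +56°: 199 + 56 = 255°
triadic ↓ −120°: 255 − 120 = 135°
split-comp 40° ↓ +140°: 135 + 140 = 275°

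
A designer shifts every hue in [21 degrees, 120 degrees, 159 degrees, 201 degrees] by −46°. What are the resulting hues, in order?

21 − 46 = -25 → -25 + 360 = 335°
120 − 46 = 74°
159 − 46 = 113°
201 − 46 = 155°

335°, 74°, 113°, 155°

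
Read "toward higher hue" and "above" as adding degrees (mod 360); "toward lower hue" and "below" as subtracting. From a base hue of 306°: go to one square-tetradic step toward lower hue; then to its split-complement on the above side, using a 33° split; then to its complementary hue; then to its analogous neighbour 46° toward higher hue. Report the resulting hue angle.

295°

−90° (square ↓): 306 − 90 = 216°
+213° (split-comp 33° ↑): 216 + 213 = 429 → 429 − 360 = 69°
+180° (complement): 69 + 180 = 249°
+46° (analog 46° ↑): 249 + 46 = 295°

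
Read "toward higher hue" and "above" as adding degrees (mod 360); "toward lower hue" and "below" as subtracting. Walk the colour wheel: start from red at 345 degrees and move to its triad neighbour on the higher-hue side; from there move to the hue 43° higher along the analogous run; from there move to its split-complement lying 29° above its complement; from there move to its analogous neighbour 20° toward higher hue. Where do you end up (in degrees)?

17°

+120° (triadic ↑): 345 + 120 = 465 → 465 − 360 = 105°
+43° (analog 43° ↑): 105 + 43 = 148°
+209° (split-comp 29° ↑): 148 + 209 = 357°
+20° (analog 20° ↑): 357 + 20 = 377 → 377 − 360 = 17°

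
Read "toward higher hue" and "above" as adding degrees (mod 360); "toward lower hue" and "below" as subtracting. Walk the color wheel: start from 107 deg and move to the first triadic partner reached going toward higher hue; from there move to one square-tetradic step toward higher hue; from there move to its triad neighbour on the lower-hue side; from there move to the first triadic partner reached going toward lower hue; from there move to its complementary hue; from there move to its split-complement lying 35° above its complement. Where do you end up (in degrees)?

triadic ↑ +120°: 107 + 120 = 227°
square ↑ +90°: 227 + 90 = 317°
triadic ↓ −120°: 317 − 120 = 197°
triadic ↓ −120°: 197 − 120 = 77°
complement +180°: 77 + 180 = 257°
split-comp 35° ↑ +215°: 257 + 215 = 472 → 472 − 360 = 112°

112°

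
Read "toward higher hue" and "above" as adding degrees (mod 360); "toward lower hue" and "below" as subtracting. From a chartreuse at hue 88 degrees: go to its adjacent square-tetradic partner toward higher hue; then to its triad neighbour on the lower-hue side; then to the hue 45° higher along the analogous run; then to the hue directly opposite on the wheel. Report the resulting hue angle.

283°

88 + 90 = 178°   (square ↑)
178 − 120 = 58°   (triadic ↓)
58 + 45 = 103°   (analog 45° ↑)
103 + 180 = 283°   (complement)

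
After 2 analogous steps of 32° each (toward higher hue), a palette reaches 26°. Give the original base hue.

2 steps of 32° (toward higher hue) give a net shift of +64°.
Start = end − shift: 26 − 64 = -38 → -38 + 360 = 322°

322°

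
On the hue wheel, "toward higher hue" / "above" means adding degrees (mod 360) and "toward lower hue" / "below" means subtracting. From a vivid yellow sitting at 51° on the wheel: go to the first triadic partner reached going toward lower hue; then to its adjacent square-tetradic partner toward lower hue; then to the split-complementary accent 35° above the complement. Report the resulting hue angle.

triadic ↓ −120°: 51 − 120 = -69 → -69 + 360 = 291°
square ↓ −90°: 291 − 90 = 201°
split-comp 35° ↑ +215°: 201 + 215 = 416 → 416 − 360 = 56°

56°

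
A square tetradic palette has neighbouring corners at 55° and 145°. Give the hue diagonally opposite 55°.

235°

A square tetradic scheme places four hues 90° apart; opposite corners are 180° apart.
55 + 180 = 235°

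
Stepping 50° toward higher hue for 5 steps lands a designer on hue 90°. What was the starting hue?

200°

5 steps of 50° (toward higher hue) give a net shift of +250°.
Start = end − shift: 90 − 250 = -160 → -160 + 360 = 200°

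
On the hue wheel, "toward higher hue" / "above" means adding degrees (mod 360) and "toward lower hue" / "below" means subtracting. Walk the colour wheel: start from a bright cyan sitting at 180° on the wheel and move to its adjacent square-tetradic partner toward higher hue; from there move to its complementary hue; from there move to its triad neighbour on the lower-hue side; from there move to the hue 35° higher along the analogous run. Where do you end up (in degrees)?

5°

square ↑ +90°: 180 + 90 = 270°
complement +180°: 270 + 180 = 450 → 450 − 360 = 90°
triadic ↓ −120°: 90 − 120 = -30 → -30 + 360 = 330°
analog 35° ↑ +35°: 330 + 35 = 365 → 365 − 360 = 5°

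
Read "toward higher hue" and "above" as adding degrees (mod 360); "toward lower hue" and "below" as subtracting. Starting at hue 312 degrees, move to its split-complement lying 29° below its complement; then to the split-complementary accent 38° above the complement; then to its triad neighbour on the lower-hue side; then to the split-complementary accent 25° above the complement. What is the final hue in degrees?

46°

312 + 151 = 463 → 463 − 360 = 103°   (split-comp 29° ↓)
103 + 218 = 321°   (split-comp 38° ↑)
321 − 120 = 201°   (triadic ↓)
201 + 205 = 406 → 406 − 360 = 46°   (split-comp 25° ↑)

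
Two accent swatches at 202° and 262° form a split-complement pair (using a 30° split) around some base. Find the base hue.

The accents sit 30° either side of the complement, so the complement is their short-arc midpoint on the wheel.
Short-arc midpoint of 202° and 262°: 232°.
Base is 180° from the complement: 232 − 180 = 52°

52°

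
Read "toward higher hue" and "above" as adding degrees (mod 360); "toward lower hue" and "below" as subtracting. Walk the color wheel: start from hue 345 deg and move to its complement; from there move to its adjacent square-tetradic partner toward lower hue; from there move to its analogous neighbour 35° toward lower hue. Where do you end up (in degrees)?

345 + 180 = 525 → 525 − 360 = 165°   (complement)
165 − 90 = 75°   (square ↓)
75 − 35 = 40°   (analog 35° ↓)

40°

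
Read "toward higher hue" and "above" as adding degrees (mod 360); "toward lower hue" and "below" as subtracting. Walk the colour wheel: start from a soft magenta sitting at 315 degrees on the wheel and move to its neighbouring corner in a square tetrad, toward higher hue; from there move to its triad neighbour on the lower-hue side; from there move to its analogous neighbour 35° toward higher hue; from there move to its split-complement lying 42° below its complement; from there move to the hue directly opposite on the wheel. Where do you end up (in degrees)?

+90° (square ↑): 315 + 90 = 405 → 405 − 360 = 45°
−120° (triadic ↓): 45 − 120 = -75 → -75 + 360 = 285°
+35° (analog 35° ↑): 285 + 35 = 320°
+138° (split-comp 42° ↓): 320 + 138 = 458 → 458 − 360 = 98°
+180° (complement): 98 + 180 = 278°

278°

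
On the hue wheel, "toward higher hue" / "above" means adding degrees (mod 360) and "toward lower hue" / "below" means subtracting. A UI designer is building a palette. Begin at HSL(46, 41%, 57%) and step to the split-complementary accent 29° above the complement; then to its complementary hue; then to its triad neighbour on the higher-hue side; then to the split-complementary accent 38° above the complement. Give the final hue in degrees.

53°

+209° (split-comp 29° ↑): 46 + 209 = 255°
+180° (complement): 255 + 180 = 435 → 435 − 360 = 75°
+120° (triadic ↑): 75 + 120 = 195°
+218° (split-comp 38° ↑): 195 + 218 = 413 → 413 − 360 = 53°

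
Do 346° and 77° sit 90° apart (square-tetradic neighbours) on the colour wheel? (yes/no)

no

Angular distance: |346 − 77| = 269; shorter arc = 360 − 269 = 91°.
90° apart (square-tetradic neighbours) requires 90°.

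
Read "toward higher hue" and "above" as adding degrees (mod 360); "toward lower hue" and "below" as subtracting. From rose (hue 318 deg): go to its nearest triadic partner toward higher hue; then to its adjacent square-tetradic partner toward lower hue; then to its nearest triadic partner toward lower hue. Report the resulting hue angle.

228°

+120° (triadic ↑): 318 + 120 = 438 → 438 − 360 = 78°
−90° (square ↓): 78 − 90 = -12 → -12 + 360 = 348°
−120° (triadic ↓): 348 − 120 = 228°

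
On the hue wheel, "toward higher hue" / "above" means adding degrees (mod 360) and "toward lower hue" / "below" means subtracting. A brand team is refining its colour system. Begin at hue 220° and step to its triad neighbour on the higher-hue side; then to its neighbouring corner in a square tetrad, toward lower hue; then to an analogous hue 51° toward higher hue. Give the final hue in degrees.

+120° (triadic ↑): 220 + 120 = 340°
−90° (square ↓): 340 − 90 = 250°
+51° (analog 51° ↑): 250 + 51 = 301°

301°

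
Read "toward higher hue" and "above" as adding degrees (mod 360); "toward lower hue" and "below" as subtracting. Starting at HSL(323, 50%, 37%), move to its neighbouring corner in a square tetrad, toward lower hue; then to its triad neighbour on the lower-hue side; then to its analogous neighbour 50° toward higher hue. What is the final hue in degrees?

163°

−90° (square ↓): 323 − 90 = 233°
−120° (triadic ↓): 233 − 120 = 113°
+50° (analog 50° ↑): 113 + 50 = 163°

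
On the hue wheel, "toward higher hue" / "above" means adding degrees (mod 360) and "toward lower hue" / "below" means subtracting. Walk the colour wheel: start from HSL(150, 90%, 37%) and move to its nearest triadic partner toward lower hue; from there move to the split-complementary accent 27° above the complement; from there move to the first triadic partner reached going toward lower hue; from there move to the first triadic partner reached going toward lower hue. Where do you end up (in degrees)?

357°

triadic ↓ −120°: 150 − 120 = 30°
split-comp 27° ↑ +207°: 30 + 207 = 237°
triadic ↓ −120°: 237 − 120 = 117°
triadic ↓ −120°: 117 − 120 = -3 → -3 + 360 = 357°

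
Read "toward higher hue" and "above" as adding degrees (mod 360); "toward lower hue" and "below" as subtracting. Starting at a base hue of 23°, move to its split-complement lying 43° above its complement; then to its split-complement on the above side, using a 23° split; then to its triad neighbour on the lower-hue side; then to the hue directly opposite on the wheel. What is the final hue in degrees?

149°

+223° (split-comp 43° ↑): 23 + 223 = 246°
+203° (split-comp 23° ↑): 246 + 203 = 449 → 449 − 360 = 89°
−120° (triadic ↓): 89 − 120 = -31 → -31 + 360 = 329°
+180° (complement): 329 + 180 = 509 → 509 − 360 = 149°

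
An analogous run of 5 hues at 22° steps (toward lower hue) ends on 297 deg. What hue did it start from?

25°

4 steps of 22° (toward lower hue) give a net shift of −88°.
Start = end − shift: 297 + 88 = 385 → 385 − 360 = 25°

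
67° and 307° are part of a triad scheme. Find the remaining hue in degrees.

187°

A triad places three hues 120° apart.
The full set through 67° is {67°, 187°, 307°}.
Given {67°, 307°}, the missing hue is 187°.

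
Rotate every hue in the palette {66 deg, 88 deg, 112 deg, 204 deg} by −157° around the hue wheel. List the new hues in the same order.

269°, 291°, 315°, 47°

66 − 157 = -91 → -91 + 360 = 269°
88 − 157 = -69 → -69 + 360 = 291°
112 − 157 = -45 → -45 + 360 = 315°
204 − 157 = 47°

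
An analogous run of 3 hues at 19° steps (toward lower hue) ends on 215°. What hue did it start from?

2 steps of 19° (toward lower hue) give a net shift of −38°.
Start = end − shift: 215 + 38 = 253°

253°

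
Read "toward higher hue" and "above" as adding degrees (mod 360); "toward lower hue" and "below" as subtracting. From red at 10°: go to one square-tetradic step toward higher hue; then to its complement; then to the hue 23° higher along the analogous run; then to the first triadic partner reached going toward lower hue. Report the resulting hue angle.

183°

square ↑ +90°: 10 + 90 = 100°
complement +180°: 100 + 180 = 280°
analog 23° ↑ +23°: 280 + 23 = 303°
triadic ↓ −120°: 303 − 120 = 183°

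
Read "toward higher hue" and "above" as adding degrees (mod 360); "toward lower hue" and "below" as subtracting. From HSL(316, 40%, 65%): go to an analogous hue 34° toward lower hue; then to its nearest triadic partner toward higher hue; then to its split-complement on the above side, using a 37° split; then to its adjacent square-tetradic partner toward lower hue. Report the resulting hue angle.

analog 34° ↓ −34°: 316 − 34 = 282°
triadic ↑ +120°: 282 + 120 = 402 → 402 − 360 = 42°
split-comp 37° ↑ +217°: 42 + 217 = 259°
square ↓ −90°: 259 − 90 = 169°

169°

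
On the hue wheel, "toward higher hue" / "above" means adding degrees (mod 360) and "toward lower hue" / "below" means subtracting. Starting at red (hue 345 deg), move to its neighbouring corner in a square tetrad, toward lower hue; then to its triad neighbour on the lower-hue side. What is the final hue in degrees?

square ↓ −90°: 345 − 90 = 255°
triadic ↓ −120°: 255 − 120 = 135°

135°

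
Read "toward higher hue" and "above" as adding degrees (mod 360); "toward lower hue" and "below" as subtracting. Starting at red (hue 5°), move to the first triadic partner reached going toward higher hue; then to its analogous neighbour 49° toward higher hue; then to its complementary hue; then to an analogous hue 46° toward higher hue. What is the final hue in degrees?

5 + 120 = 125°   (triadic ↑)
125 + 49 = 174°   (analog 49° ↑)
174 + 180 = 354°   (complement)
354 + 46 = 400 → 400 − 360 = 40°   (analog 46° ↑)

40°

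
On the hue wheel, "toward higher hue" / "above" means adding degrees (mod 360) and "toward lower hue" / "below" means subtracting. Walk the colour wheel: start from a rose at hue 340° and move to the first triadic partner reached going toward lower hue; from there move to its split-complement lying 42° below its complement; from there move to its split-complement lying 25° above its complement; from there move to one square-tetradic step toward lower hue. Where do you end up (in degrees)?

113°

−120° (triadic ↓): 340 − 120 = 220°
+138° (split-comp 42° ↓): 220 + 138 = 358°
+205° (split-comp 25° ↑): 358 + 205 = 563 → 563 − 360 = 203°
−90° (square ↓): 203 − 90 = 113°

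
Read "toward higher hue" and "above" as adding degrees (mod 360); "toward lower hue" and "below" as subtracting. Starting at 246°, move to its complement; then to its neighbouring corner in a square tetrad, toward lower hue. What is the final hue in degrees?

336°

246 + 180 = 426 → 426 − 360 = 66°   (complement)
66 − 90 = -24 → -24 + 360 = 336°   (square ↓)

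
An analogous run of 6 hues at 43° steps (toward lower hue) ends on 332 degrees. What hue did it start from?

5 steps of 43° (toward lower hue) give a net shift of −215°.
Start = end − shift: 332 + 215 = 547 → 547 − 360 = 187°

187°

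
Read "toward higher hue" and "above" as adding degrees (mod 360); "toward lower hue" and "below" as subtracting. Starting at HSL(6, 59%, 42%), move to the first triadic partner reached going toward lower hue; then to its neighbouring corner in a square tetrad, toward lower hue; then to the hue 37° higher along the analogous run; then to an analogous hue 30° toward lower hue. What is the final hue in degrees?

6 − 120 = -114 → -114 + 360 = 246°   (triadic ↓)
246 − 90 = 156°   (square ↓)
156 + 37 = 193°   (analog 37° ↑)
193 − 30 = 163°   (analog 30° ↓)

163°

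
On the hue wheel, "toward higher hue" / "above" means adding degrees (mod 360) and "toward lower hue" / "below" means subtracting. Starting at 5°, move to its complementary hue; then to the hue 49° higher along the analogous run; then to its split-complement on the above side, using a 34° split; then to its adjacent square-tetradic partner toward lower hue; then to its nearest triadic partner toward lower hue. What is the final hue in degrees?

complement +180°: 5 + 180 = 185°
analog 49° ↑ +49°: 185 + 49 = 234°
split-comp 34° ↑ +214°: 234 + 214 = 448 → 448 − 360 = 88°
square ↓ −90°: 88 − 90 = -2 → -2 + 360 = 358°
triadic ↓ −120°: 358 − 120 = 238°

238°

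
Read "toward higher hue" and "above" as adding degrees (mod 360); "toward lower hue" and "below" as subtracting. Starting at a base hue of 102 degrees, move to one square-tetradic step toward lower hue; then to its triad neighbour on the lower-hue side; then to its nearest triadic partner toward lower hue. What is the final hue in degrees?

102 − 90 = 12°   (square ↓)
12 − 120 = -108 → -108 + 360 = 252°   (triadic ↓)
252 − 120 = 132°   (triadic ↓)

132°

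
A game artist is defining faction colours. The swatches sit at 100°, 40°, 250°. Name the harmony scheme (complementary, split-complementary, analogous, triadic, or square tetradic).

Sort the hues: 40°, 100°, 250°.
Successive gaps around the wheel: 60°, 150°, 150°.
Two 150° gaps and one 60° gap — a base hue opposite a pair of accents 30° either side of its complement — is the split-complementary pattern.

split-complementary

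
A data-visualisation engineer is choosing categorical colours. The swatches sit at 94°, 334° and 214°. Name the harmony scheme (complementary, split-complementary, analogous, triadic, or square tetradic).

triadic

Sort the hues: 94°, 214°, 334°.
Successive gaps around the wheel: 120°, 120°, 120°.
Three hues equally spaced 120° apart form a triad.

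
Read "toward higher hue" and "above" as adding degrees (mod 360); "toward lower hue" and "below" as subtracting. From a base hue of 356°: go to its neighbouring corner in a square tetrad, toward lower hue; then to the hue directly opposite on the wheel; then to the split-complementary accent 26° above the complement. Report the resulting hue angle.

292°

−90° (square ↓): 356 − 90 = 266°
+180° (complement): 266 + 180 = 446 → 446 − 360 = 86°
+206° (split-comp 26° ↑): 86 + 206 = 292°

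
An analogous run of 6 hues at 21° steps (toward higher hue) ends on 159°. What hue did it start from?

54°

5 steps of 21° (toward higher hue) give a net shift of +105°.
Start = end − shift: 159 − 105 = 54°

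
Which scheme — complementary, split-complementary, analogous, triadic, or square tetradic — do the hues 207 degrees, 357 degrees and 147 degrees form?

split-complementary

Sort the hues: 147°, 207°, 357°.
Successive gaps around the wheel: 60°, 150°, 150°.
Two 150° gaps and one 60° gap — a base hue opposite a pair of accents 30° either side of its complement — is the split-complementary pattern.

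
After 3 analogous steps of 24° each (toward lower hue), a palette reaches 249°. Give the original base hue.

321°

3 steps of 24° (toward lower hue) give a net shift of −72°.
Start = end − shift: 249 + 72 = 321°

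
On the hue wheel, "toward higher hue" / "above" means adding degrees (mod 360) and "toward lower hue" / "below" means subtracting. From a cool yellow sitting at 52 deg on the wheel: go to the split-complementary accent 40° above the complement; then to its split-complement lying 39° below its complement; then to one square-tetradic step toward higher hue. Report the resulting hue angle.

143°

+220° (split-comp 40° ↑): 52 + 220 = 272°
+141° (split-comp 39° ↓): 272 + 141 = 413 → 413 − 360 = 53°
+90° (square ↑): 53 + 90 = 143°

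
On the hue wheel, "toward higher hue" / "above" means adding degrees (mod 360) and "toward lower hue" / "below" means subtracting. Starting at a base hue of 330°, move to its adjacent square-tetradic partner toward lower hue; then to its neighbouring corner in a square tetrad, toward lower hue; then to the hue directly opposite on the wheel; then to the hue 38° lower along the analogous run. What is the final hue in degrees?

292°

330 − 90 = 240°   (square ↓)
240 − 90 = 150°   (square ↓)
150 + 180 = 330°   (complement)
330 − 38 = 292°   (analog 38° ↓)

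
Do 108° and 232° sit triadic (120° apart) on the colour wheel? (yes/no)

Angular distance: |108 − 232| = 124 = 124°.
Triadic (120° apart) requires 120°.

no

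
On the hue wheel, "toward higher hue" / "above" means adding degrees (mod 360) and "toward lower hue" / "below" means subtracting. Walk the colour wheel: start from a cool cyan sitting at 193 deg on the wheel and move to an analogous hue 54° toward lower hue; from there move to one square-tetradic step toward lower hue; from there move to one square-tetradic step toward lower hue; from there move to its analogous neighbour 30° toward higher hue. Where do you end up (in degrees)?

349°

analog 54° ↓ −54°: 193 − 54 = 139°
square ↓ −90°: 139 − 90 = 49°
square ↓ −90°: 49 − 90 = -41 → -41 + 360 = 319°
analog 30° ↑ +30°: 319 + 30 = 349°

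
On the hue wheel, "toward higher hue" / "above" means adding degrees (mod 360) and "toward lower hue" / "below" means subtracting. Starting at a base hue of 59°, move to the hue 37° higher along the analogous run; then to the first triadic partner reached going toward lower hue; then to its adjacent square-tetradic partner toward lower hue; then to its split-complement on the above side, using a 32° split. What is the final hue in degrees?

98°

+37° (analog 37° ↑): 59 + 37 = 96°
−120° (triadic ↓): 96 − 120 = -24 → -24 + 360 = 336°
−90° (square ↓): 336 − 90 = 246°
+212° (split-comp 32° ↑): 246 + 212 = 458 → 458 − 360 = 98°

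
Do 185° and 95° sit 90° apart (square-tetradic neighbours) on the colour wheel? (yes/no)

Angular distance: |185 − 95| = 90 = 90°.
90° apart (square-tetradic neighbours) requires 90°.

yes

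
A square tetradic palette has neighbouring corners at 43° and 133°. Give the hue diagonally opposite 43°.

A square tetradic scheme places four hues 90° apart; opposite corners are 180° apart.
43 + 180 = 223°

223°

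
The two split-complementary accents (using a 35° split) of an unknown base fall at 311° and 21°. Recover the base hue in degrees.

166°

The accents sit 35° either side of the complement, so the complement is their short-arc midpoint on the wheel.
Short-arc midpoint of 311° and 21°: 346°.
Base is 180° from the complement: 346 − 180 = 166°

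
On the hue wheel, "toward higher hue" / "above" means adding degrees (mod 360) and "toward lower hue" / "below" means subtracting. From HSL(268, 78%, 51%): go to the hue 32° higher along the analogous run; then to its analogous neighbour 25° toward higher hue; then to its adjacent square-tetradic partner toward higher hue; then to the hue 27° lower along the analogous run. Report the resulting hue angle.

analog 32° ↑ +32°: 268 + 32 = 300°
analog 25° ↑ +25°: 300 + 25 = 325°
square ↑ +90°: 325 + 90 = 415 → 415 − 360 = 55°
analog 27° ↓ −27°: 55 − 27 = 28°

28°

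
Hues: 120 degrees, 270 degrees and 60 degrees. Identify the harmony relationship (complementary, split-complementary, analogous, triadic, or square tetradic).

split-complementary

Sort the hues: 60°, 120°, 270°.
Successive gaps around the wheel: 60°, 150°, 150°.
Two 150° gaps and one 60° gap — a base hue opposite a pair of accents 30° either side of its complement — is the split-complementary pattern.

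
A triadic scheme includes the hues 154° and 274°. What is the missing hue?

A triad places three hues 120° apart.
The full set through 154° is {34°, 154°, 274°}.
Given {154°, 274°}, the missing hue is 34°.

34°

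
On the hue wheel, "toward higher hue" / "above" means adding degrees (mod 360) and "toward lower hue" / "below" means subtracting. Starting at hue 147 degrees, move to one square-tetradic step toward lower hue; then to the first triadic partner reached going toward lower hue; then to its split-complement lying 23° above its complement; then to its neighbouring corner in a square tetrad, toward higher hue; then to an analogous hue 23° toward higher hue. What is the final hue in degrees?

253°

−90° (square ↓): 147 − 90 = 57°
−120° (triadic ↓): 57 − 120 = -63 → -63 + 360 = 297°
+203° (split-comp 23° ↑): 297 + 203 = 500 → 500 − 360 = 140°
+90° (square ↑): 140 + 90 = 230°
+23° (analog 23° ↑): 230 + 23 = 253°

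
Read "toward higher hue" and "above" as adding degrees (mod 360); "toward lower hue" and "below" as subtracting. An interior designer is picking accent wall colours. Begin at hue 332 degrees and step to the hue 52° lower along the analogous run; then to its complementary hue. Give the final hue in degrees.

−52° (analog 52° ↓): 332 − 52 = 280°
+180° (complement): 280 + 180 = 460 → 460 − 360 = 100°

100°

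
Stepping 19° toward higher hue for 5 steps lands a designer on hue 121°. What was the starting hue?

5 steps of 19° (toward higher hue) give a net shift of +95°.
Start = end − shift: 121 − 95 = 26°

26°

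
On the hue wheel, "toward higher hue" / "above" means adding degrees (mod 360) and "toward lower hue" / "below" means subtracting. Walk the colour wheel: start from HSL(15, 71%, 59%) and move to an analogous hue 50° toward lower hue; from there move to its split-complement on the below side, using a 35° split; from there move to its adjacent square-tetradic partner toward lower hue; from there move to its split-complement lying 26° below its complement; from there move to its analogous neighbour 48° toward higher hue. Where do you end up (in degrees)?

15 − 50 = -35 → -35 + 360 = 325°   (analog 50° ↓)
325 + 145 = 470 → 470 − 360 = 110°   (split-comp 35° ↓)
110 − 90 = 20°   (square ↓)
20 + 154 = 174°   (split-comp 26° ↓)
174 + 48 = 222°   (analog 48° ↑)

222°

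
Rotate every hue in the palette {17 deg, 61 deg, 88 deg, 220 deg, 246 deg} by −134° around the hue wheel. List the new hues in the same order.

17 − 134 = -117 → -117 + 360 = 243°
61 − 134 = -73 → -73 + 360 = 287°
88 − 134 = -46 → -46 + 360 = 314°
220 − 134 = 86°
246 − 134 = 112°

243°, 287°, 314°, 86°, 112°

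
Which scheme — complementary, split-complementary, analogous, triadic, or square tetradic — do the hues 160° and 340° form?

complementary

Sort the hues: 160°, 340°.
Successive gaps around the wheel: 180°, 180°.
Two hues 180° apart are complementary.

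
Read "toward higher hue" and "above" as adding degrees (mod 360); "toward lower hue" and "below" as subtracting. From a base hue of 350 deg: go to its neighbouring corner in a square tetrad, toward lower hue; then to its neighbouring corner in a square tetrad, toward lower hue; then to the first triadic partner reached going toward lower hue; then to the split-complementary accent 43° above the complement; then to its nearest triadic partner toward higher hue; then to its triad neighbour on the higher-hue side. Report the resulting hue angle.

153°

350 − 90 = 260°   (square ↓)
260 − 90 = 170°   (square ↓)
170 − 120 = 50°   (triadic ↓)
50 + 223 = 273°   (split-comp 43° ↑)
273 + 120 = 393 → 393 − 360 = 33°   (triadic ↑)
33 + 120 = 153°   (triadic ↑)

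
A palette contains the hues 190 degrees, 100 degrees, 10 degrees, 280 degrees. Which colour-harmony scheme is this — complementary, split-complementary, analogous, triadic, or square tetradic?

square tetradic

Sort the hues: 10°, 100°, 190°, 280°.
Successive gaps around the wheel: 90°, 90°, 90°, 90°.
Four hues every 90° form a square tetradic scheme.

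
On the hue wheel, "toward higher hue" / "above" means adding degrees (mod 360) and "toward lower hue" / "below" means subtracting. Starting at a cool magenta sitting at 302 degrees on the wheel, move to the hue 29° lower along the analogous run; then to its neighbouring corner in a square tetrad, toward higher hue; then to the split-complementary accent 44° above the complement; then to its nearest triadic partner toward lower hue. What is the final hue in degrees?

107°

analog 29° ↓ −29°: 302 − 29 = 273°
square ↑ +90°: 273 + 90 = 363 → 363 − 360 = 3°
split-comp 44° ↑ +224°: 3 + 224 = 227°
triadic ↓ −120°: 227 − 120 = 107°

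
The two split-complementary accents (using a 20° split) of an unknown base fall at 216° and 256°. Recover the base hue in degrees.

56°

The accents sit 20° either side of the complement, so the complement is their short-arc midpoint on the wheel.
Short-arc midpoint of 216° and 256°: 236°.
Base is 180° from the complement: 236 − 180 = 56°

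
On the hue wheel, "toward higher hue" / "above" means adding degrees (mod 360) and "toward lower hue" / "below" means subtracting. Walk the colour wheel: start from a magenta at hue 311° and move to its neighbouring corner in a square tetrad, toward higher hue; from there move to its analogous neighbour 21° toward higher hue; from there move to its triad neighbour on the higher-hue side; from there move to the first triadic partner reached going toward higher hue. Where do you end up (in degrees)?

+90° (square ↑): 311 + 90 = 401 → 401 − 360 = 41°
+21° (analog 21° ↑): 41 + 21 = 62°
+120° (triadic ↑): 62 + 120 = 182°
+120° (triadic ↑): 182 + 120 = 302°

302°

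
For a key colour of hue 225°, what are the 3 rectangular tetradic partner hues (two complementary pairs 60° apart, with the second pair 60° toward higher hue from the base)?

285°, 45°, and 105°

A rectangular tetradic uses two complementary pairs 60° apart: offsets 0°, 60°, 180°, 240°.
225 + 60 = 285°
225 + 180 = 405 → 405 − 360 = 45°
225 + 240 = 465 → 465 − 360 = 105°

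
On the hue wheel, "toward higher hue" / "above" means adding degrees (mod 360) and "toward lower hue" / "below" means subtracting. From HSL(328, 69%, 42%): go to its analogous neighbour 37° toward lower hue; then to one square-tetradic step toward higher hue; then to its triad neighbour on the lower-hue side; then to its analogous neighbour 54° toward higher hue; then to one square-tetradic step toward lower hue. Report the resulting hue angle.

225°

−37° (analog 37° ↓): 328 − 37 = 291°
+90° (square ↑): 291 + 90 = 381 → 381 − 360 = 21°
−120° (triadic ↓): 21 − 120 = -99 → -99 + 360 = 261°
+54° (analog 54° ↑): 261 + 54 = 315°
−90° (square ↓): 315 − 90 = 225°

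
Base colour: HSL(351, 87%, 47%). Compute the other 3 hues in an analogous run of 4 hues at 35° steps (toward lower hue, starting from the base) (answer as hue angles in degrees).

316°, 281° and 246°

Analogous hues sit every 35° along the wheel.
351 − 35 = 316°
351 − 70 = 281°
351 − 105 = 246°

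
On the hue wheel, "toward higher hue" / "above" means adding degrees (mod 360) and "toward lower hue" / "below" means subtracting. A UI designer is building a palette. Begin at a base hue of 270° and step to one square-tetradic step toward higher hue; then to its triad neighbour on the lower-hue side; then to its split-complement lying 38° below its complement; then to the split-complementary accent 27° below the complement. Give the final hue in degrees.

175°

square ↑ +90°: 270 + 90 = 360 → 360 − 360 = 0°
triadic ↓ −120°: 0 − 120 = -120 → -120 + 360 = 240°
split-comp 38° ↓ +142°: 240 + 142 = 382 → 382 − 360 = 22°
split-comp 27° ↓ +153°: 22 + 153 = 175°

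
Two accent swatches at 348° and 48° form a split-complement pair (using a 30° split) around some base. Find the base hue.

198°

The accents sit 30° either side of the complement, so the complement is their short-arc midpoint on the wheel.
Short-arc midpoint of 348° and 48°: 18°.
Base is 180° from the complement: 18 − 180 = -162 → -162 + 360 = 198°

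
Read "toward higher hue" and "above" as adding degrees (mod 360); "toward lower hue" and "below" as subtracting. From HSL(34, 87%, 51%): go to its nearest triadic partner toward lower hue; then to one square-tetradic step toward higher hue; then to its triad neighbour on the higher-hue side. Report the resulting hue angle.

124°

triadic ↓ −120°: 34 − 120 = -86 → -86 + 360 = 274°
square ↑ +90°: 274 + 90 = 364 → 364 − 360 = 4°
triadic ↑ +120°: 4 + 120 = 124°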